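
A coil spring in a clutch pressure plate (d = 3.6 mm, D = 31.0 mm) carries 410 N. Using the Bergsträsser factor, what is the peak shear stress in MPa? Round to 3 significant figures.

Spring index C = D/d = 31.0/3.6 = 8.6111
K_B = (4C+2)/(4C−3) = 36.444/31.444 = 1.1590
τ₀ = 8FD/(πd³) = 8·410·31.0/(π·3.6³) = 101680/146.57 = 693.71 MPa
τ_max = K·τ₀ = 1.1590 × 693.71 = 804.02 MPa

804 MPa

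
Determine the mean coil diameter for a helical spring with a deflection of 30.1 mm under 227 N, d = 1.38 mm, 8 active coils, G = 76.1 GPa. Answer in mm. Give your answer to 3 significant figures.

8.30 mm

Required rate k = F/δ = 227/30.1 = 7.5415 N/mm
D = (Gd⁴/(8N_a·k))^(1/3) = (76.1×10³·1.38⁴/(8·8·7.5415))^(1/3)
  = (571.823)^(1/3) = 8.3002 mm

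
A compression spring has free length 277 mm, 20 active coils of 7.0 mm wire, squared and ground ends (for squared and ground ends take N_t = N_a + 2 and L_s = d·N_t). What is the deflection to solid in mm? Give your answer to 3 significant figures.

N_t = 22; L_s = 7.0·22 = 154 mm
δ_solid = L₀ − L_s = 277 − 154 = 123 mm

123 mm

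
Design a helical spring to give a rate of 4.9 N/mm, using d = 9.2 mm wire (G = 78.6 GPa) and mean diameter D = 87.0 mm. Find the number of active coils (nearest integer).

N_a = Gd⁴/(8D³k) = (78.6×10³ × 9.2⁴)/(8 × 87.0³ × 4.9)
    = 5.63085e+08 / 2.58133e+07 = 21.81 → 22 coils

22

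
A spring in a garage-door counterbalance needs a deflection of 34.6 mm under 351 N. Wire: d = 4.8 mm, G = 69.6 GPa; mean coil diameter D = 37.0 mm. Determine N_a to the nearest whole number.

Required rate k = F/δ = 351/34.6 = 10.145 N/mm
N_a = Gd⁴/(8D³k) = (69.6×10³ × 4.8⁴)/(8 × 37.0³ × 10.145)
    = 3.69466e+07 / 4.1108e+06 = 8.988 → 9 coils

9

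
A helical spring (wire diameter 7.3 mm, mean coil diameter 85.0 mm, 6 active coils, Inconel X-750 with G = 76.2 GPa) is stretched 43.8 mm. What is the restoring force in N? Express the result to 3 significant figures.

k = Gd⁴/(8D³N_a) = (76.2×10³)(7.3⁴)/(8·85.0³·6) = 7.3409 N/mm
F = k·δ = 7.3409 × 43.8 = 321.53 N

322 N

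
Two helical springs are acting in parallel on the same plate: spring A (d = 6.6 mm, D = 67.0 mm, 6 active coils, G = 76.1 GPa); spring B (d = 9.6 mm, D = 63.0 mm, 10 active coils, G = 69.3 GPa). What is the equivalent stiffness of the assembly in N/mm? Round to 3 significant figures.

39.4 N/mm

k_A = Gd⁴/(8D³N_a) = (76.1×10³)(6.6⁴)/(8·67.0³·6) = 10.002 N/mm
k_B = Gd⁴/(8D³N_a) = (69.3×10³)(9.6⁴)/(8·63.0³·10) = 29.424 N/mm
Parallel: k_eq = 10.002 + 29.424 = 39.427 N/mm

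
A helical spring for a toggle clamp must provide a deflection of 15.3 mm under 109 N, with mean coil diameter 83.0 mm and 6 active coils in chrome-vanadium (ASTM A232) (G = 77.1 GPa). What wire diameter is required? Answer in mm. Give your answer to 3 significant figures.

Required rate k = F/δ = 109/15.3 = 7.1242 N/mm
d = (8D³N_a·k / G)^(1/4) = (8·83.0³·6·7.1242 / (77.1×10³))^0.25
  = (2536)^0.25 = 7.0964 mm

7.10 mm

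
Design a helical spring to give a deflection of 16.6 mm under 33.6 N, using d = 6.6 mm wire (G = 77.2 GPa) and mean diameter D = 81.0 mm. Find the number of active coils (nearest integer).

17

Required rate k = F/δ = 33.6/16.6 = 2.0241 N/mm
N_a = Gd⁴/(8D³k) = (77.2×10³ × 6.6⁴)/(8 × 81.0³ × 2.0241)
    = 1.46485e+08 / 8.6055e+06 = 17.02 → 17 coils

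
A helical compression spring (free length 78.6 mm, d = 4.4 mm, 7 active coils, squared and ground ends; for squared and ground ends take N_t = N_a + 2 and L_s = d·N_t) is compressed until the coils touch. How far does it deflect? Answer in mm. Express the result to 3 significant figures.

39.0 mm

N_t = 9; L_s = 4.4·9 = 39.6 mm
δ_solid = L₀ − L_s = 78.6 − 39.6 = 39 mm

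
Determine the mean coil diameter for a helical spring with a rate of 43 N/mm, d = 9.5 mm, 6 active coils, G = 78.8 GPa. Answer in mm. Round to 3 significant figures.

67.7 mm

D = (Gd⁴/(8N_a·k))^(1/3) = (78.8×10³·9.5⁴/(8·6·43))^(1/3)
  = (310965)^(1/3) = 67.7491 mm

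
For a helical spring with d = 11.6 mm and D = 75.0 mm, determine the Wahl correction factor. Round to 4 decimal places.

1.2323

C = D/d = 75.0/11.6 = 6.4655
K_W = (4C−1)/(4C−4) + 0.615/C = 24.862/21.862 + 0.0951 = 1.2323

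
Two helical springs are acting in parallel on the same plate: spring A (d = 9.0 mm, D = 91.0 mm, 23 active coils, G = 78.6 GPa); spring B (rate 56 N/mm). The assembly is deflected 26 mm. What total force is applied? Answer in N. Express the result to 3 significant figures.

1550 N

k_A = Gd⁴/(8D³N_a) = (78.6×10³)(9.0⁴)/(8·91.0³·23) = 3.7192 N/mm
Parallel: k_eq = 3.7192 + 56 = 59.719 N/mm
F = k_eq·δ = 59.719·26 = 1552.7 N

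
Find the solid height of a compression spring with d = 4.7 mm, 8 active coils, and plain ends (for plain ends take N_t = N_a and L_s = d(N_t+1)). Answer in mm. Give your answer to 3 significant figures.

42.3 mm

plain ends: N_t = N_a = 8
L_s = d·(N_t+1) = 4.7 × 9 = 42.3 mm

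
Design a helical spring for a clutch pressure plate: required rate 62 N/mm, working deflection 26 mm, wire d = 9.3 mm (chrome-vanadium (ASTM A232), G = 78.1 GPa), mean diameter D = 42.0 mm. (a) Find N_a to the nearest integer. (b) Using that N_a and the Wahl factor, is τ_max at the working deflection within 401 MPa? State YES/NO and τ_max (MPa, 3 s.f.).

N_a = Gd⁴/(8D³k) = (78.1×10³)(9.3⁴)/(8·42.0³·62) = 15.9 → N_a = 16
Actual rate k = Gd⁴/(8D³·16) = 61.606 N/mm
Working load F = kδ = 61.606·26 = 1601.8 N
C = 42.0/9.3 = 4.5161; K_W = (4C−1)/(4C−4)+0.615/C = 1.3495
τ_max = K_W·8FD/(πd³) = 1.3495·212.98 = 287.41 MPa
τ_max ≤ 401 MPa → acceptable

(a) 16 coils; (b) YES, τ_max = 287 MPa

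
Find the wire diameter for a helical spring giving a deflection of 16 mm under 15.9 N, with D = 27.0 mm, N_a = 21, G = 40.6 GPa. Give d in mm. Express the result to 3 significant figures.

3.00 mm

Required rate k = F/δ = 15.9/16 = 0.99375 N/mm
d = (8D³N_a·k / G)^(1/4) = (8·27.0³·21·0.99375 / (40.6×10³))^0.25
  = (80.938)^0.25 = 2.9994 mm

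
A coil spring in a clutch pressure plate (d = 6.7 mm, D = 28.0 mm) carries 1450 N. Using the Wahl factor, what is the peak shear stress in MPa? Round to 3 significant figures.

Spring index C = D/d = 28.0/6.7 = 4.1791
K_W = (4C−1)/(4C−4) + 0.615/C = 15.716/12.716 + 0.1472 = 1.3831
τ₀ = 8FD/(πd³) = 8·1450·28.0/(π·6.7³) = 324800/944.87 = 343.75 MPa
τ_max = K·τ₀ = 1.3831 × 343.75 = 475.43 MPa

475 MPa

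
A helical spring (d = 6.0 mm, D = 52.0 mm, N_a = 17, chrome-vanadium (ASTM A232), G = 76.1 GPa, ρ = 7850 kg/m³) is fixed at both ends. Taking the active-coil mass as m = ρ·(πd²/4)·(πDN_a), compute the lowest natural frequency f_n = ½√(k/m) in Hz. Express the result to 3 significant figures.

45.7 Hz

k = Gd⁴/(8D³N_a) = (76.1×10³)(6.0⁴)/(8·52.0³·17) = 5.1575 N/mm = 5157.5 N/m
Wire length L = πDN_a = π·52.0·17 = 2777.2 mm
m = ρ·(πd²/4)·L = 7850 × 28.274×10⁻⁶ m² × 2.7772 m = 0.6164 kg
f_n = ½√(k/m) = 0.5·√(5157.5/0.6164) = 0.5·√(8367.1) = 45.736 Hz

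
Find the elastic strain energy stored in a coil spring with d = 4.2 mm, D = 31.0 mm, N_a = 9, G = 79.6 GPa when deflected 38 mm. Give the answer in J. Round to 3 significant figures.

8.34 J

k = Gd⁴/(8D³N_a) = (79.6×10³)(4.2⁴)/(8·31.0³·9) = 11.548 N/mm
U = ½kδ² = 0.5 × 11.548 × 38² = 8337.4 N·mm = 8.3374 J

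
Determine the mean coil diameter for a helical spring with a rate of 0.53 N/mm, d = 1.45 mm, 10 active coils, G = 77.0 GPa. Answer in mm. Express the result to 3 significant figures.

20.0 mm

D = (Gd⁴/(8N_a·k))^(1/3) = (77.0×10³·1.45⁴/(8·10·0.53))^(1/3)
  = (8027.81)^(1/3) = 20.0231 mm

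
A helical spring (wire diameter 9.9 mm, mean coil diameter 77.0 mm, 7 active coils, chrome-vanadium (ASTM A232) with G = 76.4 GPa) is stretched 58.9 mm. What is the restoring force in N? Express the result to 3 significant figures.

1690 N

k = Gd⁴/(8D³N_a) = (76.4×10³)(9.9⁴)/(8·77.0³·7) = 28.706 N/mm
F = k·δ = 28.706 × 58.9 = 1690.8 N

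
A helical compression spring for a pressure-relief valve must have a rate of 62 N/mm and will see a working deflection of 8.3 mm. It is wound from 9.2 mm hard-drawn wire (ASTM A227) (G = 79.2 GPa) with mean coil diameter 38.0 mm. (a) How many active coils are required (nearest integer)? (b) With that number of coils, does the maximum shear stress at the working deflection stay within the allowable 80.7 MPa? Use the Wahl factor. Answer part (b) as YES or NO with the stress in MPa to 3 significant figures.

N_a = Gd⁴/(8D³k) = (79.2×10³)(9.2⁴)/(8·38.0³·62) = 20.85 → N_a = 21
Actual rate k = Gd⁴/(8D³·21) = 61.548 N/mm
Working load F = kδ = 61.548·8.3 = 510.85 N
C = 38.0/9.2 = 4.1304; K_W = (4C−1)/(4C−4)+0.615/C = 1.3885
τ_max = K_W·8FD/(πd³) = 1.3885·63.483 = 88.144 MPa
τ_max > 80.7 MPa → exceeds allowable

(a) 21 coils; (b) NO, τ_max = 88.1 MPa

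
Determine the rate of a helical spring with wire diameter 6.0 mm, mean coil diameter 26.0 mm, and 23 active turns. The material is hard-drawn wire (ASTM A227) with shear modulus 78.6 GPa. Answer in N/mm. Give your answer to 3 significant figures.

31.5 N/mm

k = Gd⁴/(8D³N_a) = (78.6×10³ × 6.0⁴) / (8 × 26.0³ × 23)
  = 1.01866e+08 / 3.23398e+06 = 31.498 N/mm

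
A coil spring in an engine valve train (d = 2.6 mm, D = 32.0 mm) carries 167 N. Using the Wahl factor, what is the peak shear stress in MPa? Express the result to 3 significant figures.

Spring index C = D/d = 32.0/2.6 = 12.3077
K_W = (4C−1)/(4C−4) + 0.615/C = 48.231/45.231 + 0.0500 = 1.1163
τ₀ = 8FD/(πd³) = 8·167·32.0/(π·2.6³) = 42752/55.217 = 774.26 MPa
τ_max = K·τ₀ = 1.1163 × 774.26 = 864.3 MPa

864 MPa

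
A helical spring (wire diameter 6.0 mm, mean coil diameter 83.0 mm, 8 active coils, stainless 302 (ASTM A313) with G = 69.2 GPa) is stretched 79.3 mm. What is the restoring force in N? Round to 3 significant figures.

194 N

k = Gd⁴/(8D³N_a) = (69.2×10³)(6.0⁴)/(8·83.0³·8) = 2.4507 N/mm
F = k·δ = 2.4507 × 79.3 = 194.34 N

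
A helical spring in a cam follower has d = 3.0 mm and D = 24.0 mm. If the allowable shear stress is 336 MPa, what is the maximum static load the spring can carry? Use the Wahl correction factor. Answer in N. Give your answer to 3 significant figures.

C = D/d = 24.0/3.0 = 8.0000
K_W = (4C−1)/(4C−4) + 0.615/C = 31.000/28.000 + 0.0769 = 1.1840
τ_max = K·8FD/(πd³) → F_max = τ_allow·πd³/(8DK)
F_max = 336·π·3.0³/(8·24.0·1.1840) = 28501/227.33 = 125.37 N

125 N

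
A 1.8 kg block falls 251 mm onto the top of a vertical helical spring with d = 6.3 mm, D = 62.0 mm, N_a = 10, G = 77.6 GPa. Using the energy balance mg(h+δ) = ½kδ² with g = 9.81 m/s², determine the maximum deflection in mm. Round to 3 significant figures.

40.0 mm

k = Gd⁴/(8D³N_a) = (77.6×10³)(6.3⁴)/(8·62.0³·10) = 6.4115 N/mm
W = mg = 1.8 × 9.81 = 17.658 N
½kδ² − Wδ − Wh = 0 → δ = (W + √(W² + 2kWh))/k
δ = (17.658 + √(311.8 + 56833.5))/6.4115 = (17.658 + 239.05)/6.4115 = 40.039 mm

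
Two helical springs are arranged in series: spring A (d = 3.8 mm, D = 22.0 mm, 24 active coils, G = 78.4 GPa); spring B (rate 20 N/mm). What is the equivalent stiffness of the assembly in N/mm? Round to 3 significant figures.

k_A = Gd⁴/(8D³N_a) = (78.4×10³)(3.8⁴)/(8·22.0³·24) = 7.9962 N/mm
Series: 1/k_eq = 1/7.9962 + 1/20 = 0.17506; k_eq = 5.7123 N/mm

5.71 N/mm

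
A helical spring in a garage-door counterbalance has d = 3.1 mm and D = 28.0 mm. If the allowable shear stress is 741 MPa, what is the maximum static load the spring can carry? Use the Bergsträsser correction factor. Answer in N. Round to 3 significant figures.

269 N

C = D/d = 28.0/3.1 = 9.0323
K_B = (4C+2)/(4C−3) = 38.129/33.129 = 1.1509
τ_max = K·8FD/(πd³) → F_max = τ_allow·πd³/(8DK)
F_max = 741·π·3.1³/(8·28.0·1.1509) = 69351/257.81 = 269 N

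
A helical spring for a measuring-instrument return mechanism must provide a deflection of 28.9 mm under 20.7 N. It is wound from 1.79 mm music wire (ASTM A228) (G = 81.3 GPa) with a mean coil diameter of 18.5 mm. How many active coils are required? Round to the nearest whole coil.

Required rate k = F/δ = 20.7/28.9 = 0.71626 N/mm
N_a = Gd⁴/(8D³k) = (81.3×10³ × 1.79⁴)/(8 × 18.5³ × 0.71626)
    = 834647 / 36280.9 = 23.01 → 23 coils

23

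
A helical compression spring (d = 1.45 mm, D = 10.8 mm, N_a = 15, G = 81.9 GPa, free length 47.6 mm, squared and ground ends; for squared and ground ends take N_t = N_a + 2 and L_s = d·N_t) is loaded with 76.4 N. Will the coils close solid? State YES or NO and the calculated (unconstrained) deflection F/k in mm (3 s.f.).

k = Gd⁴/(8D³N_a) = (81.9×10³)(1.45⁴)/(8·10.8³·15) = 2.395 N/mm
N_t = 17; L_s = 1.45·17 = 24.65 mm; δ_solid = L₀ − L_s = 47.6 − 24.65 = 22.95 mm
δ = F/k = 76.4/2.395 = 31.9 mm
δ ≥ δ_solid → spring goes solid

YES, δ = 31.9 mm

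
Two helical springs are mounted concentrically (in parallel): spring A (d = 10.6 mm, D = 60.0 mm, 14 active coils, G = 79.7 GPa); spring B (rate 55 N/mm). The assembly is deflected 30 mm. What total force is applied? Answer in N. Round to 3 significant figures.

k_A = Gd⁴/(8D³N_a) = (79.7×10³)(10.6⁴)/(8·60.0³·14) = 41.592 N/mm
Parallel: k_eq = 41.592 + 55 = 96.592 N/mm
F = k_eq·δ = 96.592·30 = 2897.8 N

2900 N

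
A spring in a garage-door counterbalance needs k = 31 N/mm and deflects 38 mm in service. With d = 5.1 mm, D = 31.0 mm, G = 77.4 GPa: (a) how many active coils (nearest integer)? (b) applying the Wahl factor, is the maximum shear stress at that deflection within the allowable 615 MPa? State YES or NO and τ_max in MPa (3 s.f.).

(a) 7 coils; (b) NO, τ_max = 886 MPa

N_a = Gd⁴/(8D³k) = (77.4×10³)(5.1⁴)/(8·31.0³·31) = 7.087 → N_a = 7
Actual rate k = Gd⁴/(8D³·7) = 31.387 N/mm
Working load F = kδ = 31.387·38 = 1192.7 N
C = 31.0/5.1 = 6.0784; K_W = (4C−1)/(4C−4)+0.615/C = 1.2489
τ_max = K_W·8FD/(πd³) = 1.2489·709.78 = 886.42 MPa
τ_max > 615 MPa → exceeds allowable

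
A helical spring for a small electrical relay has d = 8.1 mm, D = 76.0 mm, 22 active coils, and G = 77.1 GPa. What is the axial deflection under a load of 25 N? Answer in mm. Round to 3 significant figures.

k = Gd⁴/(8D³N_a) = (77.1×10³)(8.1⁴)/(8·76.0³·22) = 4.2958 N/mm
δ = F/k = 25 / 4.2958 = 5.8197 mm

5.82 mm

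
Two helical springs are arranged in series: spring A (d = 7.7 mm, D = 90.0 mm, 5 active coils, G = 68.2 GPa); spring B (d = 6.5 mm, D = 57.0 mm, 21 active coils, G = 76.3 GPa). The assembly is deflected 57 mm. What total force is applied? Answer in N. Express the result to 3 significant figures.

163 N

k_A = Gd⁴/(8D³N_a) = (68.2×10³)(7.7⁴)/(8·90.0³·5) = 8.2217 N/mm
k_B = Gd⁴/(8D³N_a) = (76.3×10³)(6.5⁴)/(8·57.0³·21) = 4.3777 N/mm
Series: 1/k_eq = 1/8.2217 + 1/4.3777 = 0.35006; k_eq = 2.8566 N/mm
F = k_eq·δ = 2.8566·57 = 162.83 N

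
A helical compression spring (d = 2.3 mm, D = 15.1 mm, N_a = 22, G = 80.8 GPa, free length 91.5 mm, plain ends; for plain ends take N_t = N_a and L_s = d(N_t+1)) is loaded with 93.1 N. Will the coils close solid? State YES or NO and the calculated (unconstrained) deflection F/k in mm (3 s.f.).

k = Gd⁴/(8D³N_a) = (80.8×10³)(2.3⁴)/(8·15.1³·22) = 3.7315 N/mm
N_t = 22; L_s = 2.3·23 = 52.9 mm; δ_solid = L₀ − L_s = 91.5 − 52.9 = 38.6 mm
δ = F/k = 93.1/3.7315 = 24.95 mm
δ < δ_solid → spring does not go solid

NO, δ = 24.9 mm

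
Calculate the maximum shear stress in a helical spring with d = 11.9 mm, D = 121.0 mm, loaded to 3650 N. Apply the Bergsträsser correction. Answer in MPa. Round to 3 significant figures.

756 MPa

Spring index C = D/d = 121.0/11.9 = 10.1681
K_B = (4C+2)/(4C−3) = 42.672/37.672 = 1.1327
τ₀ = 8FD/(πd³) = 8·3650·121.0/(π·11.9³) = 3.5332e+06/5294.1 = 667.39 MPa
τ_max = K·τ₀ = 1.1327 × 667.39 = 755.96 MPa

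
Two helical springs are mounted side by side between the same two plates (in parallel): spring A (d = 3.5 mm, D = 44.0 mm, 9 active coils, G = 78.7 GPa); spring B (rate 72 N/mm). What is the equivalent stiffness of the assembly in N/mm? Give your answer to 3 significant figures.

k_A = Gd⁴/(8D³N_a) = (78.7×10³)(3.5⁴)/(8·44.0³·9) = 1.9256 N/mm
Parallel: k_eq = 1.9256 + 72 = 73.926 N/mm

73.9 N/mm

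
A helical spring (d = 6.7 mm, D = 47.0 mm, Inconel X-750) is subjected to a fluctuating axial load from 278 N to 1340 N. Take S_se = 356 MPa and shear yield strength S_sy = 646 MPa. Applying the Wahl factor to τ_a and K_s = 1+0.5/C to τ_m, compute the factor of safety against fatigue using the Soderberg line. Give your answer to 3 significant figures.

0.798

C = D/d = 47.0/6.7 = 7.0149; K_W = (4C−1)/(4C−4)+0.615/C = 1.2124; K_s = 1+0.5/C = 1.0713
F_a = (F_max−F_min)/2 = 531 N; F_m = (F_max+F_min)/2 = 809 N
τ_a = K_W·8F_aD/(πd³) = 1.2124 × 211.3 = 256.18 MPa
τ_m = K_s·8F_mD/(πd³) = 1.0713 × 321.93 = 344.88 MPa
Soderberg: 1/n_f = τ_a/S_se + τ_m/S_sy = 256.18/356 + 344.88/646 = 0.71960 + 0.53386 = 1.2535
n_f = 1/1.2535 = 0.7978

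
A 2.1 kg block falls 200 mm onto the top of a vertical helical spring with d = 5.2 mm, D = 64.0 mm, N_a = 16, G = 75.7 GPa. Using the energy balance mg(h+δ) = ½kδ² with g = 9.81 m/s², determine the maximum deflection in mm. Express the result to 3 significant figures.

84.3 mm

k = Gd⁴/(8D³N_a) = (75.7×10³)(5.2⁴)/(8·64.0³·16) = 1.6495 N/mm
W = mg = 2.1 × 9.81 = 20.601 N
½kδ² − Wδ − Wh = 0 → δ = (W + √(W² + 2kWh))/k
δ = (20.601 + √(424.4 + 13592.8))/1.6495 = (20.601 + 118.39)/1.6495 = 84.264 mm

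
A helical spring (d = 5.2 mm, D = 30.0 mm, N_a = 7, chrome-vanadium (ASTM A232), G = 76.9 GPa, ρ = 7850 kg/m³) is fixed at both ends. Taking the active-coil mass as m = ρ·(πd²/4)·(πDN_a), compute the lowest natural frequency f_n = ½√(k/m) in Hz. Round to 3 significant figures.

291 Hz

k = Gd⁴/(8D³N_a) = (76.9×10³)(5.2⁴)/(8·30.0³·7) = 37.187 N/mm = 37187 N/m
Wire length L = πDN_a = π·30.0·7 = 659.73 mm
m = ρ·(πd²/4)·L = 7850 × 21.237×10⁻⁶ m² × 0.65973 m = 0.10999 kg
f_n = ½√(k/m) = 0.5·√(37187/0.10999) = 0.5·√(3.3811e+05) = 290.73 Hz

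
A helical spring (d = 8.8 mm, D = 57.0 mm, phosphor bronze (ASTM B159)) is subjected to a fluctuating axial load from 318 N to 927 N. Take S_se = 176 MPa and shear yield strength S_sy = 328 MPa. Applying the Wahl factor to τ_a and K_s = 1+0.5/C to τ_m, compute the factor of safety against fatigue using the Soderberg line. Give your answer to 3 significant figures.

1.12

C = D/d = 57.0/8.8 = 6.4773; K_W = (4C−1)/(4C−4)+0.615/C = 1.2319; K_s = 1+0.5/C = 1.0772
F_a = (F_max−F_min)/2 = 304.5 N; F_m = (F_max+F_min)/2 = 622.5 N
τ_a = K_W·8F_aD/(πd³) = 1.2319 × 64.857 = 79.895 MPa
τ_m = K_s·8F_mD/(πd³) = 1.0772 × 132.59 = 142.82 MPa
Soderberg: 1/n_f = τ_a/S_se + τ_m/S_sy = 79.895/176 + 142.82/328 = 0.45395 + 0.43544 = 0.88939
n_f = 1/0.88939 = 1.124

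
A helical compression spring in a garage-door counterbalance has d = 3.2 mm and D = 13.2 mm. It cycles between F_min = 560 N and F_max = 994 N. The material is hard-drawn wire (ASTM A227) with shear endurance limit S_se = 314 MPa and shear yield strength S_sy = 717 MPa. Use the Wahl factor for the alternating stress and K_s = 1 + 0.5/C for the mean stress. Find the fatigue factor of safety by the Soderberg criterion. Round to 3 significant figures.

0.448

C = D/d = 13.2/3.2 = 4.1250; K_W = (4C−1)/(4C−4)+0.615/C = 1.3891; K_s = 1+0.5/C = 1.1212
F_a = (F_max−F_min)/2 = 217 N; F_m = (F_max+F_min)/2 = 777 N
τ_a = K_W·8F_aD/(πd³) = 1.3891 × 222.6 = 309.21 MPa
τ_m = K_s·8F_mD/(πd³) = 1.1212 × 797.05 = 893.66 MPa
Soderberg: 1/n_f = τ_a/S_se + τ_m/S_sy = 309.21/314 + 893.66/717 = 0.98475 + 1.24639 = 2.2311
n_f = 1/2.2311 = 0.4482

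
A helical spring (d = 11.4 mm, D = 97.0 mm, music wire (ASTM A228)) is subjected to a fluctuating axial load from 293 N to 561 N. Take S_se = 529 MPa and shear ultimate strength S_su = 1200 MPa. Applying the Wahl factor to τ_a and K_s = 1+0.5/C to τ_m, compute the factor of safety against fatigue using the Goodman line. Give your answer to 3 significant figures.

8.90

C = D/d = 97.0/11.4 = 8.5088; K_W = (4C−1)/(4C−4)+0.615/C = 1.1722; K_s = 1+0.5/C = 1.0588
F_a = (F_max−F_min)/2 = 134 N; F_m = (F_max+F_min)/2 = 427 N
τ_a = K_W·8F_aD/(πd³) = 1.1722 × 22.341 = 26.187 MPa
τ_m = K_s·8F_mD/(πd³) = 1.0588 × 71.191 = 75.374 MPa
Goodman: 1/n_f = τ_a/S_se + τ_m/S_su = 26.187/529 + 75.374/1200 = 0.04950 + 0.06281 = 0.11232
n_f = 1/0.11232 = 8.904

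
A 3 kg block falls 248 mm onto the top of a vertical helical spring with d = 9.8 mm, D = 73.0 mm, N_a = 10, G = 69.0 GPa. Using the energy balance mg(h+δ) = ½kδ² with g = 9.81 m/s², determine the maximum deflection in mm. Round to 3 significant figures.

28.2 mm

k = Gd⁴/(8D³N_a) = (69.0×10³)(9.8⁴)/(8·73.0³·10) = 20.45 N/mm
W = mg = 3 × 9.81 = 29.43 N
½kδ² − Wδ − Wh = 0 → δ = (W + √(W² + 2kWh))/k
δ = (29.43 + √(866.12 + 298515))/20.45 = (29.43 + 547.16)/20.45 = 28.195 mm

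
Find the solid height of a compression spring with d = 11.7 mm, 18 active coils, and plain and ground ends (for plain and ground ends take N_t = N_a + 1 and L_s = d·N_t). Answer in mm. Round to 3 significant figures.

plain and ground ends: N_t = N_a + 1 = 18 + 1 = 19
L_s = d·N_t = 11.7 × 19 = 222.3 mm

222 mm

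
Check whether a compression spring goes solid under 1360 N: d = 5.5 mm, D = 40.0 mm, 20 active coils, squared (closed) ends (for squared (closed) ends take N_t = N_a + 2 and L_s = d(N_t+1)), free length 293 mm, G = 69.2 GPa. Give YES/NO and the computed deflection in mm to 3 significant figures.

YES, δ = 220 mm

k = Gd⁴/(8D³N_a) = (69.2×10³)(5.5⁴)/(8·40.0³·20) = 6.1838 N/mm
N_t = 22; L_s = 5.5·23 = 126.5 mm; δ_solid = L₀ − L_s = 293 − 126.5 = 166.5 mm
δ = F/k = 1360/6.1838 = 219.93 mm
δ ≥ δ_solid → spring goes solid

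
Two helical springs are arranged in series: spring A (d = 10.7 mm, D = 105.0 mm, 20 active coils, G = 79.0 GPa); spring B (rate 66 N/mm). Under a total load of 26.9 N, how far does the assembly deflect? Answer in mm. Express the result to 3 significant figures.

k_A = Gd⁴/(8D³N_a) = (79.0×10³)(10.7⁴)/(8·105.0³·20) = 5.5908 N/mm
Series: 1/k_eq = 1/5.5908 + 1/66 = 0.19402; k_eq = 5.1542 N/mm
δ = F/k_eq = 26.9/5.1542 = 5.219 mm

5.22 mm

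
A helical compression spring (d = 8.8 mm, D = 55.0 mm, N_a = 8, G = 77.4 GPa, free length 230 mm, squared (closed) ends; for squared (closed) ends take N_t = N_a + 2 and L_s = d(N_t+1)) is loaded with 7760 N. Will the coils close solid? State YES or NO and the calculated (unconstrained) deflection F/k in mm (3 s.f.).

YES, δ = 178 mm

k = Gd⁴/(8D³N_a) = (77.4×10³)(8.8⁴)/(8·55.0³·8) = 43.592 N/mm
N_t = 10; L_s = 8.8·11 = 96.8 mm; δ_solid = L₀ − L_s = 230 − 96.8 = 133.2 mm
δ = F/k = 7760/43.592 = 178.02 mm
δ ≥ δ_solid → spring goes solid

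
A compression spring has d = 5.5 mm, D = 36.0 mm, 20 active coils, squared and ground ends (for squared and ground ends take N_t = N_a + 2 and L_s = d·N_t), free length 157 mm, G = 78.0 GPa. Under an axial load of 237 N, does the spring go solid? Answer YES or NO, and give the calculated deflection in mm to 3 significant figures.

NO, δ = 24.8 mm

k = Gd⁴/(8D³N_a) = (78.0×10³)(5.5⁴)/(8·36.0³·20) = 9.5613 N/mm
N_t = 22; L_s = 5.5·22 = 121 mm; δ_solid = L₀ − L_s = 157 − 121 = 36 mm
δ = F/k = 237/9.5613 = 24.787 mm
δ < δ_solid → spring does not go solid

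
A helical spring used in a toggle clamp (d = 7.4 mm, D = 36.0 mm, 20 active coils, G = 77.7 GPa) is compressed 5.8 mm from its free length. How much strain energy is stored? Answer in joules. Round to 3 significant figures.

k = Gd⁴/(8D³N_a) = (77.7×10³)(7.4⁴)/(8·36.0³·20) = 31.212 N/mm
U = ½kδ² = 0.5 × 31.212 × 5.8² = 524.98 N·mm = 0.52498 J

0.525 J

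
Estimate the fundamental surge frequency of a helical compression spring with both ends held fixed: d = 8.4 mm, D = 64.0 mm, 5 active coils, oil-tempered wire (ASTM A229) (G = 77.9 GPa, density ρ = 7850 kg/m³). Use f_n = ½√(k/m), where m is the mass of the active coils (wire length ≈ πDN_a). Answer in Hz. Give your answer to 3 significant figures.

145 Hz

k = Gd⁴/(8D³N_a) = (77.9×10³)(8.4⁴)/(8·64.0³·5) = 36.987 N/mm = 36987 N/m
Wire length L = πDN_a = π·64.0·5 = 1005.3 mm
m = ρ·(πd²/4)·L = 7850 × 55.418×10⁻⁶ m² × 1.0053 m = 0.43734 kg
f_n = ½√(k/m) = 0.5·√(36987/0.43734) = 0.5·√(84574) = 145.41 Hz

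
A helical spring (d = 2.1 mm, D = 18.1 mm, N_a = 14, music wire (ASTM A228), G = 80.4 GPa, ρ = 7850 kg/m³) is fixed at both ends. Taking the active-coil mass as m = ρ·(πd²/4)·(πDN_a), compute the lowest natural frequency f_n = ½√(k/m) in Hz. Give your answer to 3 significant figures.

k = Gd⁴/(8D³N_a) = (80.4×10³)(2.1⁴)/(8·18.1³·14) = 2.3544 N/mm = 2354.4 N/m
Wire length L = πDN_a = π·18.1·14 = 796.08 mm
m = ρ·(πd²/4)·L = 7850 × 3.4636×10⁻⁶ m² × 0.79608 m = 0.021645 kg
f_n = ½√(k/m) = 0.5·√(2354.4/0.021645) = 0.5·√(1.0877e+05) = 164.9 Hz

165 Hz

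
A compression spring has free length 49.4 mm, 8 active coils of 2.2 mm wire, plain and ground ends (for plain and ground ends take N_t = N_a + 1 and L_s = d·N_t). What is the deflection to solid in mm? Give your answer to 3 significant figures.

N_t = 9; L_s = 2.2·9 = 19.8 mm
δ_solid = L₀ − L_s = 49.4 − 19.8 = 29.6 mm

29.6 mm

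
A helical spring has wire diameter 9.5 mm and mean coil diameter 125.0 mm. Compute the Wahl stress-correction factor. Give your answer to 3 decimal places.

C = D/d = 125.0/9.5 = 13.1579
K_W = (4C−1)/(4C−4) + 0.615/C = 51.632/48.632 + 0.0467 = 1.1084

1.108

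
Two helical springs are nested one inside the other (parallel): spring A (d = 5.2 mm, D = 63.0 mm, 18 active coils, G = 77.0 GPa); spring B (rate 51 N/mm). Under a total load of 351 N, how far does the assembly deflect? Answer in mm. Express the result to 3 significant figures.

k_A = Gd⁴/(8D³N_a) = (77.0×10³)(5.2⁴)/(8·63.0³·18) = 1.5636 N/mm
Parallel: k_eq = 1.5636 + 51 = 52.564 N/mm
δ = F/k_eq = 351/52.564 = 6.6776 mm

6.68 mm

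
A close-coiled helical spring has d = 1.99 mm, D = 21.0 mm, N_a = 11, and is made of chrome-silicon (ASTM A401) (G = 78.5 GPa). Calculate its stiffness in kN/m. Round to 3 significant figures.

k = Gd⁴/(8D³N_a) = (78.5×10³ × 1.99⁴) / (8 × 21.0³ × 11)
  = 1.23107e+06 / 814968 = 1.5106 N/mm

1.51 kN/m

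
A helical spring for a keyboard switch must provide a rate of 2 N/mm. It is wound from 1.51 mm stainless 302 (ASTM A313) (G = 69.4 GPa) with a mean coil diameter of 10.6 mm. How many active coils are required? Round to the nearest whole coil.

19

N_a = Gd⁴/(8D³k) = (69.4×10³ × 1.51⁴)/(8 × 10.6³ × 2)
    = 360801 / 19056.3 = 18.93 → 19 coils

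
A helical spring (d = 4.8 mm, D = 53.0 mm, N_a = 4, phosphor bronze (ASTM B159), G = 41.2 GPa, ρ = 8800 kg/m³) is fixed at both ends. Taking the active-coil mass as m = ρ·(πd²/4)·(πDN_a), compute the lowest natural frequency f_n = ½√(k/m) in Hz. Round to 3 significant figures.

104 Hz

k = Gd⁴/(8D³N_a) = (41.2×10³)(4.8⁴)/(8·53.0³·4) = 4.5908 N/mm = 4590.8 N/m
Wire length L = πDN_a = π·53.0·4 = 666.02 mm
m = ρ·(πd²/4)·L = 8800 × 18.096×10⁻⁶ m² × 0.66602 m = 0.10606 kg
f_n = ½√(k/m) = 0.5·√(4590.8/0.10606) = 0.5·√(43286) = 104.03 Hz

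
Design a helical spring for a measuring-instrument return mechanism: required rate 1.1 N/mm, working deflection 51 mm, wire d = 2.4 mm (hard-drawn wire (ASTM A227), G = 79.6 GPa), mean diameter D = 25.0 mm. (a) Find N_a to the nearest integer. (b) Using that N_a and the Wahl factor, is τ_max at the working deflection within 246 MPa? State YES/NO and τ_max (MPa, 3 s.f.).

(a) 19 coils; (b) NO, τ_max = 297 MPa

N_a = Gd⁴/(8D³k) = (79.6×10³)(2.4⁴)/(8·25.0³·1.1) = 19.21 → N_a = 19
Actual rate k = Gd⁴/(8D³·19) = 1.112 N/mm
Working load F = kδ = 1.112·51 = 56.711 N
C = 25.0/2.4 = 10.4167; K_W = (4C−1)/(4C−4)+0.615/C = 1.1387
τ_max = K_W·8FD/(πd³) = 1.1387·261.16 = 297.38 MPa
τ_max > 246 MPa → exceeds allowable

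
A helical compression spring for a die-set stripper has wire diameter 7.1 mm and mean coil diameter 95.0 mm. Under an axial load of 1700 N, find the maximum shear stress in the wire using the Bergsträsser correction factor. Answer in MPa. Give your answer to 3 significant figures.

Spring index C = D/d = 95.0/7.1 = 13.3803
K_B = (4C+2)/(4C−3) = 55.521/50.521 = 1.0990
τ₀ = 8FD/(πd³) = 8·1700·95.0/(π·7.1³) = 1.292e+06/1124.4 = 1149 MPa
τ_max = K·τ₀ = 1.0990 × 1149 = 1262.8 MPa

1260 MPa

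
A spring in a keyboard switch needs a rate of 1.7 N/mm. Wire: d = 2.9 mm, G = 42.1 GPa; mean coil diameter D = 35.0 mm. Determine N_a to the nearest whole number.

5

N_a = Gd⁴/(8D³k) = (42.1×10³ × 2.9⁴)/(8 × 35.0³ × 1.7)
    = 2.97765e+06 / 583100 = 5.107 → 5 coils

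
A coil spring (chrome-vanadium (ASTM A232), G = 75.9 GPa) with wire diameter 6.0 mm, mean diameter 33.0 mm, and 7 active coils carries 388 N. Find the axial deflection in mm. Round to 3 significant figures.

7.94 mm

k = Gd⁴/(8D³N_a) = (75.9×10³)(6.0⁴)/(8·33.0³·7) = 48.878 N/mm
δ = F/k = 388 / 48.878 = 7.9381 mm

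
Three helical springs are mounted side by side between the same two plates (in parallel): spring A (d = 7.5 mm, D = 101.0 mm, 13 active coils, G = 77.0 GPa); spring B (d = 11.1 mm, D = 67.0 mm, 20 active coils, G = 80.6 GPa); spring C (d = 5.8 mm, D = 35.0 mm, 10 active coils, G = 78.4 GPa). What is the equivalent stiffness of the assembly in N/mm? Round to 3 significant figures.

53.6 N/mm

k_A = Gd⁴/(8D³N_a) = (77.0×10³)(7.5⁴)/(8·101.0³·13) = 2.2737 N/mm
k_B = Gd⁴/(8D³N_a) = (80.6×10³)(11.1⁴)/(8·67.0³·20) = 25.426 N/mm
k_C = Gd⁴/(8D³N_a) = (78.4×10³)(5.8⁴)/(8·35.0³·10) = 25.866 N/mm
Parallel: k_eq = 2.2737 + 25.426 + 25.866 = 53.566 N/mm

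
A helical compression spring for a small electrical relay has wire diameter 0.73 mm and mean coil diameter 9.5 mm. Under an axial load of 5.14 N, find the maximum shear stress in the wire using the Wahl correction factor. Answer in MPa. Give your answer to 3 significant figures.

355 MPa

Spring index C = D/d = 9.5/0.73 = 13.0137
K_W = (4C−1)/(4C−4) + 0.615/C = 51.055/48.055 + 0.0473 = 1.1097
τ₀ = 8FD/(πd³) = 8·5.14·9.5/(π·0.73³) = 390.64/1.2221 = 319.64 MPa
τ_max = K·τ₀ = 1.1097 × 319.64 = 354.7 MPa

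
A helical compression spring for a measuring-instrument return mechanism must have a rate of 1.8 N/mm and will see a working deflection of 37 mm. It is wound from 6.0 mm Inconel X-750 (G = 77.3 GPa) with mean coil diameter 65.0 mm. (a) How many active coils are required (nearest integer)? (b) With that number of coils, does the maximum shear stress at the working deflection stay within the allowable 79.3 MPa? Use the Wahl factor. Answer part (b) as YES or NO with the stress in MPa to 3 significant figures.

N_a = Gd⁴/(8D³k) = (77.3×10³)(6.0⁴)/(8·65.0³·1.8) = 25.33 → N_a = 25
Actual rate k = Gd⁴/(8D³·25) = 1.824 N/mm
Working load F = kδ = 1.824·37 = 67.486 N
C = 65.0/6.0 = 10.8333; K_W = (4C−1)/(4C−4)+0.615/C = 1.1330
τ_max = K_W·8FD/(πd³) = 1.1330·51.715 = 58.595 MPa
τ_max ≤ 79.3 MPa → acceptable

(a) 25 coils; (b) YES, τ_max = 58.6 MPa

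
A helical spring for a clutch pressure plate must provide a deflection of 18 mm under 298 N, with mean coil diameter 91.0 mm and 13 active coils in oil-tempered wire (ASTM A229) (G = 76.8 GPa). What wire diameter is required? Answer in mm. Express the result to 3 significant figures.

11.4 mm

Required rate k = F/δ = 298/18 = 16.556 N/mm
d = (8D³N_a·k / G)^(1/4) = (8·91.0³·13·16.556 / (76.8×10³))^0.25
  = (16894)^0.25 = 11.4008 mm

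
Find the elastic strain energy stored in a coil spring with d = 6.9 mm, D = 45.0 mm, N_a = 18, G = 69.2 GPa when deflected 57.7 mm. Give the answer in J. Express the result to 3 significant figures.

k = Gd⁴/(8D³N_a) = (69.2×10³)(6.9⁴)/(8·45.0³·18) = 11.954 N/mm
U = ½kδ² = 0.5 × 11.954 × 57.7² = 19899 N·mm = 19.899 J

19.9 J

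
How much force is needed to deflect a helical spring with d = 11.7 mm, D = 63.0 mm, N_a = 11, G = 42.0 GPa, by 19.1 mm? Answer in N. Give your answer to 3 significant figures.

k = Gd⁴/(8D³N_a) = (42.0×10³)(11.7⁴)/(8·63.0³·11) = 35.767 N/mm
F = k·δ = 35.767 × 19.1 = 683.16 N

683 N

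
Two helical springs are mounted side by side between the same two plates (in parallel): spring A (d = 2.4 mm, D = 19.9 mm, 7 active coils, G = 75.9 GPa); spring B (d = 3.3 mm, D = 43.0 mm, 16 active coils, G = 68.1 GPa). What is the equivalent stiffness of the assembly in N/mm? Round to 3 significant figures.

6.50 N/mm

k_A = Gd⁴/(8D³N_a) = (75.9×10³)(2.4⁴)/(8·19.9³·7) = 5.7061 N/mm
k_B = Gd⁴/(8D³N_a) = (68.1×10³)(3.3⁴)/(8·43.0³·16) = 0.79357 N/mm
Parallel: k_eq = 5.7061 + 0.79357 = 6.4997 N/mm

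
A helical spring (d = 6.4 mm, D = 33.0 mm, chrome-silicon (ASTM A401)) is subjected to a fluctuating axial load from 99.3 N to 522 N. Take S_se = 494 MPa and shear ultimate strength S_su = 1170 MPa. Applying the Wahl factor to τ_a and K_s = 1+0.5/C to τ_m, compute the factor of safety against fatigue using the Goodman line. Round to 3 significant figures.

3.68

C = D/d = 33.0/6.4 = 5.1562; K_W = (4C−1)/(4C−4)+0.615/C = 1.2997; K_s = 1+0.5/C = 1.0970
F_a = (F_max−F_min)/2 = 211.35 N; F_m = (F_max+F_min)/2 = 310.65 N
τ_a = K_W·8F_aD/(πd³) = 1.2997 × 67.751 = 88.058 MPa
τ_m = K_s·8F_mD/(πd³) = 1.0970 × 99.583 = 109.24 MPa
Goodman: 1/n_f = τ_a/S_se + τ_m/S_su = 88.058/494 + 109.24/1170 = 0.17825 + 0.09337 = 0.27162
n_f = 1/0.27162 = 3.682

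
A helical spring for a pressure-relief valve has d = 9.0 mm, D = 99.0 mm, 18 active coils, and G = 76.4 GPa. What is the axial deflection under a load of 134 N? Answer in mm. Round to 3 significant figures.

37.4 mm

k = Gd⁴/(8D³N_a) = (76.4×10³)(9.0⁴)/(8·99.0³·18) = 3.5875 N/mm
δ = F/k = 134 / 3.5875 = 37.352 mm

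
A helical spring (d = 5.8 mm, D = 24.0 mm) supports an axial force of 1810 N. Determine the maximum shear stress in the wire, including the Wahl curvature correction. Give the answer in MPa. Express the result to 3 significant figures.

787 MPa

Spring index C = D/d = 24.0/5.8 = 4.1379
K_W = (4C−1)/(4C−4) + 0.615/C = 15.552/12.552 + 0.1486 = 1.3876
τ₀ = 8FD/(πd³) = 8·1810·24.0/(π·5.8³) = 347520/612.96 = 566.95 MPa
τ_max = K·τ₀ = 1.3876 × 566.95 = 786.72 MPa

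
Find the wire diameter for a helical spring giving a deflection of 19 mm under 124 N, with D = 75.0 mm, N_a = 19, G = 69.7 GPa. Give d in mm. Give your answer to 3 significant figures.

Required rate k = F/δ = 124/19 = 6.5263 N/mm
d = (8D³N_a·k / G)^(1/4) = (8·75.0³·19·6.5263 / (69.7×10³))^0.25
  = (6004.3)^0.25 = 8.8027 mm

8.80 mm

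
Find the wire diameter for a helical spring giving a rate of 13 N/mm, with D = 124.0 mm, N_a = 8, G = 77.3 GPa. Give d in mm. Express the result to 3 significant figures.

12.0 mm

d = (8D³N_a·k / G)^(1/4) = (8·124.0³·8·13 / (77.3×10³))^0.25
  = (20521)^0.25 = 11.9688 mm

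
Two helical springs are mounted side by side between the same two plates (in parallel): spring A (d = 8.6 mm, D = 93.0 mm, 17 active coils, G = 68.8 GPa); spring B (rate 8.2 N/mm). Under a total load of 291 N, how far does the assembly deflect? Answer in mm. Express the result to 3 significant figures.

25.0 mm

k_A = Gd⁴/(8D³N_a) = (68.8×10³)(8.6⁴)/(8·93.0³·17) = 3.4403 N/mm
Parallel: k_eq = 3.4403 + 8.2 = 11.64 N/mm
δ = F/k_eq = 291/11.64 = 24.999 mm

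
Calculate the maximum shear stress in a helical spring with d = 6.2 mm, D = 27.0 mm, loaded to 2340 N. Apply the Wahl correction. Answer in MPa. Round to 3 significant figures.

921 MPa

Spring index C = D/d = 27.0/6.2 = 4.3548
K_W = (4C−1)/(4C−4) + 0.615/C = 16.419/13.419 + 0.1412 = 1.3648
τ₀ = 8FD/(πd³) = 8·2340·27.0/(π·6.2³) = 505440/748.73 = 675.06 MPa
τ_max = K·τ₀ = 1.3648 × 675.06 = 921.31 MPa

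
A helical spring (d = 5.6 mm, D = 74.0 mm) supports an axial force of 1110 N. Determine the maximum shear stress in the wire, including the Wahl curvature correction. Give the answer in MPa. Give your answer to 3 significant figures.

1320 MPa

Spring index C = D/d = 74.0/5.6 = 13.2143
K_W = (4C−1)/(4C−4) + 0.615/C = 51.857/48.857 + 0.0465 = 1.1079
τ₀ = 8FD/(πd³) = 8·1110·74.0/(π·5.6³) = 657120/551.71 = 1191.1 MPa
τ_max = K·τ₀ = 1.1079 × 1191.1 = 1319.6 MPa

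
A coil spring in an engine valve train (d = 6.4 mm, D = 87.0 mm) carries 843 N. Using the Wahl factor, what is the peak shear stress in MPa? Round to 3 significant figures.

Spring index C = D/d = 87.0/6.4 = 13.5938
K_W = (4C−1)/(4C−4) + 0.615/C = 53.375/50.375 + 0.0452 = 1.1048
τ₀ = 8FD/(πd³) = 8·843·87.0/(π·6.4³) = 586728/823.55 = 712.44 MPa
τ_max = K·τ₀ = 1.1048 × 712.44 = 787.1 MPa

787 MPa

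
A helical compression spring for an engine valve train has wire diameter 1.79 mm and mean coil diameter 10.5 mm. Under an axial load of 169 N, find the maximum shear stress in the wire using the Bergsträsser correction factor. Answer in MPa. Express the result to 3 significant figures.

Spring index C = D/d = 10.5/1.79 = 5.8659
K_B = (4C+2)/(4C−3) = 25.464/20.464 = 1.2443
τ₀ = 8FD/(πd³) = 8·169·10.5/(π·1.79³) = 14196/18.018 = 787.87 MPa
τ_max = K·τ₀ = 1.2443 × 787.87 = 980.38 MPa

980 MPa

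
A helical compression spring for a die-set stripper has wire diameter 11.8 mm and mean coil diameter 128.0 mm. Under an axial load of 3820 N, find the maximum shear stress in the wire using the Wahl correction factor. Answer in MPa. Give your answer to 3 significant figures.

Spring index C = D/d = 128.0/11.8 = 10.8475
K_W = (4C−1)/(4C−4) + 0.615/C = 42.390/39.390 + 0.0567 = 1.1329
τ₀ = 8FD/(πd³) = 8·3820·128.0/(π·11.8³) = 3.91168e+06/5161.7 = 757.82 MPa
τ_max = K·τ₀ = 1.1329 × 757.82 = 858.5 MPa

859 MPa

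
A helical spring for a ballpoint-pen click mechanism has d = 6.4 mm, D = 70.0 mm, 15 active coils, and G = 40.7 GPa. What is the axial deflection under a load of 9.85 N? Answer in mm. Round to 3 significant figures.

5.94 mm

k = Gd⁴/(8D³N_a) = (40.7×10³)(6.4⁴)/(8·70.0³·15) = 1.659 N/mm
δ = F/k = 9.85 / 1.659 = 5.9374 mm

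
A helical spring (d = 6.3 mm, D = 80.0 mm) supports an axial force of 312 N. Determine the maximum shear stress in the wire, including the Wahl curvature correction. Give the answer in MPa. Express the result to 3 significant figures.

283 MPa

Spring index C = D/d = 80.0/6.3 = 12.6984
K_W = (4C−1)/(4C−4) + 0.615/C = 49.794/46.794 + 0.0484 = 1.1125
τ₀ = 8FD/(πd³) = 8·312·80.0/(π·6.3³) = 199680/785.55 = 254.19 MPa
τ_max = K·τ₀ = 1.1125 × 254.19 = 282.8 MPa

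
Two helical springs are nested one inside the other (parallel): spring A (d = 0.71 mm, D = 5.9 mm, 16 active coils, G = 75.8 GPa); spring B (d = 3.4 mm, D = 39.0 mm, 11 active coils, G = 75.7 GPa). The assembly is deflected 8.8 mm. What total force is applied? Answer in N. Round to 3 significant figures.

k_A = Gd⁴/(8D³N_a) = (75.8×10³)(0.71⁴)/(8·5.9³·16) = 0.73272 N/mm
k_B = Gd⁴/(8D³N_a) = (75.7×10³)(3.4⁴)/(8·39.0³·11) = 1.9379 N/mm
Parallel: k_eq = 0.73272 + 1.9379 = 2.6706 N/mm
F = k_eq·δ = 2.6706·8.8 = 23.502 N

23.5 N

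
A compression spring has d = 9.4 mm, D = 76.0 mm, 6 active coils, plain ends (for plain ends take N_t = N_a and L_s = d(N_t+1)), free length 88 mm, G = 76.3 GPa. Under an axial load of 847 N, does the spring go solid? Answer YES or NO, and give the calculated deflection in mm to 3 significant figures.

YES, δ = 30.0 mm

k = Gd⁴/(8D³N_a) = (76.3×10³)(9.4⁴)/(8·76.0³·6) = 28.272 N/mm
N_t = 6; L_s = 9.4·7 = 65.8 mm; δ_solid = L₀ − L_s = 88 − 65.8 = 22.2 mm
δ = F/k = 847/28.272 = 29.959 mm
δ ≥ δ_solid → spring goes solid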